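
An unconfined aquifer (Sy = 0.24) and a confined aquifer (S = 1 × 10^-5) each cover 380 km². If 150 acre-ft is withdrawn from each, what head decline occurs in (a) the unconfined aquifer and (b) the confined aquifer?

A = 380 km² = 3.8 × 10^8 m²
ΔV = 150 acre-ft = 1.85 × 10^5 m³
Unconfined: Δh_u = ΔV/(Sy·A) = 1.85 × 10^5/(0.24 × 3.8 × 10^8) = 0.002029 m
Confined: Δh_c = ΔV/(S·A) = 1.85 × 10^5/(1 × 10^-5 × 3.8 × 10^8) = 48.69 m

Δh_u ≈ 0.00203 m; Δh_c ≈ 48.7 m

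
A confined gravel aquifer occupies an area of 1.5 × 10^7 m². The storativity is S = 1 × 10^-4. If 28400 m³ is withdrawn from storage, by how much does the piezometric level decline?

Δh = ΔV / (S × A) = 28400 m³ / (1 × 10^-4 × 1.5 × 10^7 m²) = 18.93 m

Δh ≈ 18.9 m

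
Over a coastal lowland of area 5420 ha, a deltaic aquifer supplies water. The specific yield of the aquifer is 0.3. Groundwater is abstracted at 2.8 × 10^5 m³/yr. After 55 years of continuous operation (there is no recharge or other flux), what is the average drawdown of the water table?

Δh ≈ 0.947 m

A = 5420 ha = 5.42 × 10^7 m²
Q = 2.8 × 10^5 m³/yr = 767.1 m³/d
t = 55 years = 20080 d
ΔV = Q × t = 767.1 m³/d × 20080 d = 1.54 × 10^7 m³
Δh = ΔV / (Sy × A) = 1.54 × 10^7 / (0.3 × 5.42 × 10^7) = 0.9471 m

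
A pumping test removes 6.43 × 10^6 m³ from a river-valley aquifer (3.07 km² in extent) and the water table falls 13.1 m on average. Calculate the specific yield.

A = 3.07 km² = 3.07 × 10^6 m²
Sy = ΔV / (A × Δh) = 6.43 × 10^6 m³ / (3.07 × 10^6 m² × 13.1 m) = 0.1599

Sy ≈ 0.16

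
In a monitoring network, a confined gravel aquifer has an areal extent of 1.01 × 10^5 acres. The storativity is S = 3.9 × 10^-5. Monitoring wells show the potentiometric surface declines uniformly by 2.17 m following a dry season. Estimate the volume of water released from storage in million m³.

ΔV ≈ 0.0346 million m³

A = 1.01 × 10^5 acres = 4.087 × 10^8 m²
ΔV = S × A × Δh = 3.9 × 10^-5 × 4.087 × 10^8 m² × 2.17 m = 34590 m³
ΔV = 34590 m³ = 0.03459 million m³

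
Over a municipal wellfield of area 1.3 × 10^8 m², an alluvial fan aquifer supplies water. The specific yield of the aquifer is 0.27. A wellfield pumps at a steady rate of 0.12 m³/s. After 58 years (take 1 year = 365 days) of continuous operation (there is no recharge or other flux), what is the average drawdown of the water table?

Δh ≈ 6.25 m

Q = 0.12 m³/s = 10370 m³/d
t = 58 years = 21170 d
ΔV = Q × t = 10370 m³/d × 21170 d = 2.195 × 10^8 m³
Δh = ΔV / (Sy × A) = 2.195 × 10^8 / (0.27 × 1.3 × 10^8) = 6.253 m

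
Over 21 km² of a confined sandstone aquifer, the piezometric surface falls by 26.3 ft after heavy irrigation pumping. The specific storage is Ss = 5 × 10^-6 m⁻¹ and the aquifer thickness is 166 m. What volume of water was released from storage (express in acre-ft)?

S = Ss × b = 5 × 10^-6 m⁻¹ × 166 m = 8.3 × 10^-4
A = 21 km² = 2.1 × 10^7 m²
Δh = 26.3 ft = 8.016 m
ΔV = S × A × Δh = 8.3 × 10^-4 × 2.1 × 10^7 m² × 8.016 m = 1.397 × 10^5 m³
ΔV = 1.397 × 10^5 m³ = 113.3 acre-ft

ΔV ≈ 113 acre-ft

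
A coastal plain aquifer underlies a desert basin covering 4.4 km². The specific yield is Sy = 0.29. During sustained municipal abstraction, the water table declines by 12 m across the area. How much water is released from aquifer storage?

ΔV ≈ 1.53 × 10^7 m³

A = 4.4 km² = 4.4 × 10^6 m²
ΔV = Sy × A × Δh = 0.29 × 4.4 × 10^6 m² × 12 m = 1.531 × 10^7 m³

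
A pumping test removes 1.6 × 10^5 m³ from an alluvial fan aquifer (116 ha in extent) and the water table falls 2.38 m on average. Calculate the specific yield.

Sy ≈ 0.058

A = 116 ha = 1.16 × 10^6 m²
Sy = ΔV / (A × Δh) = 1.6 × 10^5 m³ / (1.16 × 10^6 m² × 2.38 m) = 0.05795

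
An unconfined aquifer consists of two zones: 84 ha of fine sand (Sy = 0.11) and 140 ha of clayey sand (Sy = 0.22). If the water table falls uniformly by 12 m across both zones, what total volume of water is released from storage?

A₁ = 84 ha = 8.4 × 10^5 m²; A₂ = 140 ha = 1.4 × 10^6 m²
ΔV₁ = 0.11 × 8.4 × 10^5 × 12 = 1.109 × 10^6 m³
ΔV₂ = 0.22 × 1.4 × 10^6 × 12 = 3.696 × 10^6 m³
ΔV = ΔV₁ + ΔV₂ = 4.805 × 10^6 m³

ΔV ≈ 4.8 × 10^6 m³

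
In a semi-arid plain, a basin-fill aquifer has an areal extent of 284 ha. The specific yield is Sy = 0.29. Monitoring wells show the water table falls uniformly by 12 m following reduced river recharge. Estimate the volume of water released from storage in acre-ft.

A = 284 ha = 2.84 × 10^6 m²
ΔV = Sy × A × Δh = 0.29 × 2.84 × 10^6 m² × 12 m = 9.883 × 10^6 m³
ΔV = 9.883 × 10^6 m³ = 8012 acre-ft

ΔV ≈ 8010 acre-ft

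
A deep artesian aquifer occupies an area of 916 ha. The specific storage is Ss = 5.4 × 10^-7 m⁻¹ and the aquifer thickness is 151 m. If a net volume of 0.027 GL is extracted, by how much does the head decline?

S = Ss × b = 5.4 × 10^-7 m⁻¹ × 151 m = 8.154 × 10^-5
A = 916 ha = 9.16 × 10^6 m²
ΔV = 0.027 GL = 27000 m³
Δh = ΔV / (S × A) = 27000 m³ / (8.154 × 10^-5 × 9.16 × 10^6 m²) = 36.15 m

Δh ≈ 36.1 m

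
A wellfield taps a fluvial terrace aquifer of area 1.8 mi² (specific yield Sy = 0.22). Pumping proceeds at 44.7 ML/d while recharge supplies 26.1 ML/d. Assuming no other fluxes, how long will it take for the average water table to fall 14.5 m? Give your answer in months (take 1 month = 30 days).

A = 1.8 mi² = 4.662 × 10^6 m²
ΔV = Sy × A × Δh = 0.22 × 4.662 × 10^6 × 14.5 = 1.487 × 10^7 m³
Net withdrawal = 44.7 − 26.1 = 18.6 ML/d = 18600 m³/d
t = ΔV / Q = 1.487 × 10^7 m³ / 18600 m³/d = 799.6 d
t = 799.6 d ≈ 26.65 months

t ≈ 26.7 months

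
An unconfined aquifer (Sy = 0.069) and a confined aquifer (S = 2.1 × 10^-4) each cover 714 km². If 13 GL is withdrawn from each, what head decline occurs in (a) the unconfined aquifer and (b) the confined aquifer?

Δh_u ≈ 0.264 m; Δh_c ≈ 86.7 m

A = 714 km² = 7.14 × 10^8 m²
ΔV = 13 GL = 1.3 × 10^7 m³
Unconfined: Δh_u = ΔV/(Sy·A) = 1.3 × 10^7/(0.069 × 7.14 × 10^8) = 0.2639 m
Confined: Δh_c = ΔV/(S·A) = 1.3 × 10^7/(2.1 × 10^-4 × 7.14 × 10^8) = 86.7 m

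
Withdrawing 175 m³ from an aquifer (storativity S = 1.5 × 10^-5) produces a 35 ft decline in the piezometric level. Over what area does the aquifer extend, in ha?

A ≈ 109 ha

Δh = 35 ft = 10.67 m
A = ΔV / (S × Δh) = 175 / (1.5 × 10^-5 × 10.67) = 1.094 × 10^6 m²
A = 1.094 × 10^6 m² = 109.4 ha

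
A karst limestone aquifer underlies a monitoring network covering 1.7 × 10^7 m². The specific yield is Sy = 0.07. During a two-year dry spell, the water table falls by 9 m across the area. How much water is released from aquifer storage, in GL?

ΔV = Sy × A × Δh = 0.07 × 1.7 × 10^7 m² × 9 m = 1.071 × 10^7 m³
ΔV = 1.071 × 10^7 m³ = 10.71 GL

ΔV ≈ 10.7 GL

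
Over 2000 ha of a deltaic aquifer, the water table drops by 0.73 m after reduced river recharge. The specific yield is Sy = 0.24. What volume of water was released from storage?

A = 2000 ha = 2 × 10^7 m²
ΔV = Sy × A × Δh = 0.24 × 2 × 10^7 m² × 0.73 m = 3.504 × 10^6 m³

ΔV ≈ 3.5 × 10^6 m³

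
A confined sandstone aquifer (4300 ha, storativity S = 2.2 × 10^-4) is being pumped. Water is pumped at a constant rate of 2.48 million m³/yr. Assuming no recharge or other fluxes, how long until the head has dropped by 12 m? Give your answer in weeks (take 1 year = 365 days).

t ≈ 2.39 weeks

A = 4300 ha = 4.3 × 10^7 m²
ΔV = S × A × Δh = 2.2 × 10^-4 × 4.3 × 10^7 × 12 = 1.135 × 10^5 m³
Q = 2.48 million m³/yr = 6795 m³/d
t = ΔV / Q = 1.135 × 10^5 m³ / 6795 m³/d = 16.71 d
t = 16.71 d ≈ 2.387 weeks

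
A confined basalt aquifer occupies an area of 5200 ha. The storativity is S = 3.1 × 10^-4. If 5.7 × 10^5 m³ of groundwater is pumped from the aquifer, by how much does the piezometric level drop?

A = 5200 ha = 5.2 × 10^7 m²
Δh = ΔV / (S × A) = 5.7 × 10^5 m³ / (3.1 × 10^-4 × 5.2 × 10^7 m²) = 35.36 m

Δh ≈ 35.4 m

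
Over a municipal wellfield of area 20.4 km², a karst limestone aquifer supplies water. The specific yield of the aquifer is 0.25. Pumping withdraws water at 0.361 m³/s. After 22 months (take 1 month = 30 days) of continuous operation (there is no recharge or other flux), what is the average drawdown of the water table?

A = 20.4 km² = 2.04 × 10^7 m²
Q = 0.361 m³/s = 31190 m³/d
t = 22 months = 660 d
ΔV = Q × t = 31190 m³/d × 660 d = 2.059 × 10^7 m³
Δh = ΔV / (Sy × A) = 2.059 × 10^7 / (0.25 × 2.04 × 10^7) = 4.036 m

Δh ≈ 4.04 m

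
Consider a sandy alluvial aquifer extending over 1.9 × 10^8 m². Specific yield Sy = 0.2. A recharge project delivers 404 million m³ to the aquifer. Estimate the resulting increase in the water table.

ΔV = 404 million m³ = 4.04 × 10^8 m³
Δh = ΔV / (Sy × A) = 4.04 × 10^8 m³ / (0.2 × 1.9 × 10^8 m²) = 10.63 m

Δh ≈ 10.6 m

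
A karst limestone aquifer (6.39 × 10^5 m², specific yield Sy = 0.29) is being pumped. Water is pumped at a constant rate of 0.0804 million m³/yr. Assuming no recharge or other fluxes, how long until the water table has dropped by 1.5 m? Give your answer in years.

t ≈ 3.46 years

ΔV = Sy × A × Δh = 0.29 × 6.39 × 10^5 × 1.5 = 2.78 × 10^5 m³
Q = 0.0804 million m³/yr = 220.3 m³/d
t = ΔV / Q = 2.78 × 10^5 m³ / 220.3 m³/d = 1262 d
t = 1262 d ≈ 3.457 years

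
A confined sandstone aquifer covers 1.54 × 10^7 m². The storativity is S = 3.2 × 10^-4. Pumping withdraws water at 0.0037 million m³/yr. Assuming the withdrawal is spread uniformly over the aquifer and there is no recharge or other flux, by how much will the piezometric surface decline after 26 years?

Q = 0.0037 million m³/yr = 10.14 m³/d
t = 26 years = 9490 d
ΔV = Q × t = 10.14 m³/d × 9490 d = 96200 m³
Δh = ΔV / (S × A) = 96200 / (3.2 × 10^-4 × 1.54 × 10^7) = 19.52 m

Δh ≈ 19.5 m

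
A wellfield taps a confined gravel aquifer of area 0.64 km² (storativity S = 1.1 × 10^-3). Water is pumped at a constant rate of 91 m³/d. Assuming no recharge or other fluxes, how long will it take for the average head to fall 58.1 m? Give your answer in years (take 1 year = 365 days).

t ≈ 1.23 years

A = 0.64 km² = 6.4 × 10^5 m²
ΔV = S × A × Δh = 0.0011 × 6.4 × 10^5 × 58.1 = 40900 m³
t = ΔV / Q = 40900 m³ / 91 m³/d = 449.5 d
t = 449.5 d ≈ 1.231 years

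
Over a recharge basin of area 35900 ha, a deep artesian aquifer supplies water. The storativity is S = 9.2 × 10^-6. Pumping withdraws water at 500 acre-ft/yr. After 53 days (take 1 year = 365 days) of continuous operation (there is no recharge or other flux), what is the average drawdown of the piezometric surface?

Δh ≈ 27.1 m

A = 35900 ha = 3.59 × 10^8 m²
Q = 500 acre-ft/yr = 1690 m³/d
ΔV = Q × t = 1690 m³/d × 53 d = 89550 m³
Δh = ΔV / (S × A) = 89550 / (9.2 × 10^-6 × 3.59 × 10^8) = 27.11 m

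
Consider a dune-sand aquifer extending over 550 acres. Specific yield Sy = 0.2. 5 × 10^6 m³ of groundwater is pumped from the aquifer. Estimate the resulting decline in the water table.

Δh ≈ 11.2 m

A = 550 acres = 2.226 × 10^6 m²
Δh = ΔV / (Sy × A) = 5 × 10^6 m³ / (0.2 × 2.226 × 10^6 m²) = 11.23 m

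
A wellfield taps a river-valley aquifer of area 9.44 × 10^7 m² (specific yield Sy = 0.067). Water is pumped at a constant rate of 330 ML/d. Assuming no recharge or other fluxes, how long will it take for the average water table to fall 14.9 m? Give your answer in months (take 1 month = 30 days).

t ≈ 9.52 months

ΔV = Sy × A × Δh = 0.067 × 9.44 × 10^7 × 14.9 = 9.424 × 10^7 m³
Q = 330 ML/d = 3.3 × 10^5 m³/d
t = ΔV / Q = 9.424 × 10^7 m³ / 3.3 × 10^5 m³/d = 285.6 d
t = 285.6 d ≈ 9.519 months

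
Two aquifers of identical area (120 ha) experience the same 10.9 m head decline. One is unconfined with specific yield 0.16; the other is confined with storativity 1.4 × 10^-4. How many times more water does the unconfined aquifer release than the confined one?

ΔV_u / ΔV_c ≈ 1140

A = 120 ha = 1.2 × 10^6 m²
Unconfined: ΔV_u = Sy × A × Δh = 0.16 × 1.2 × 10^6 × 10.9 = 2.093 × 10^6 m³
Confined: ΔV_c = S × A × Δh = 1.4 × 10^-4 × 1.2 × 10^6 × 10.9 = 1831 m³
Ratio = ΔV_u / ΔV_c = Sy / S = 0.16 / 1.4 × 10^-4 = 1143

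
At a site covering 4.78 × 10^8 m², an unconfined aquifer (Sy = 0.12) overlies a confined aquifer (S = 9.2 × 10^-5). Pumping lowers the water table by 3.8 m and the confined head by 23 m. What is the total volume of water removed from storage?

Unconfined: ΔV_u = Sy × A × Δh_u = 0.12 × 4.78 × 10^8 × 3.8 = 2.18 × 10^8 m³
Confined: ΔV_c = S × A × Δh_c = 9.2 × 10^-5 × 4.78 × 10^8 × 23 = 1.011 × 10^6 m³
Total ΔV = 2.18 × 10^8 + 1.011 × 10^6 = 2.19 × 10^8 m³

ΔV ≈ 2.19 × 10^8 m³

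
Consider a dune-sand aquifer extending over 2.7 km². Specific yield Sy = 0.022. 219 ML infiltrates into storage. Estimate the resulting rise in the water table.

A = 2.7 km² = 2.7 × 10^6 m²
ΔV = 219 ML = 2.19 × 10^5 m³
Δh = ΔV / (Sy × A) = 2.19 × 10^5 m³ / (0.022 × 2.7 × 10^6 m²) = 3.687 m

Δh ≈ 3.69 m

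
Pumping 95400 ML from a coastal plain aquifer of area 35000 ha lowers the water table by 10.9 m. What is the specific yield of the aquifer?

Sy ≈ 0.025

A = 35000 ha = 3.5 × 10^8 m²
ΔV = 95400 ML = 9.54 × 10^7 m³
Sy = ΔV / (A × Δh) = 9.54 × 10^7 m³ / (3.5 × 10^8 m² × 10.9 m) = 0.02501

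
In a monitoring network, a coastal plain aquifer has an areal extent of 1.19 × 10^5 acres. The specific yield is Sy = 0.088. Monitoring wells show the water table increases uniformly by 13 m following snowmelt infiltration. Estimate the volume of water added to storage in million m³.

ΔV ≈ 551 million m³

A = 1.19 × 10^5 acres = 4.816 × 10^8 m²
ΔV = Sy × A × Δh = 0.088 × 4.816 × 10^8 m² × 13 m = 5.509 × 10^8 m³
ΔV = 5.509 × 10^8 m³ = 550.9 million m³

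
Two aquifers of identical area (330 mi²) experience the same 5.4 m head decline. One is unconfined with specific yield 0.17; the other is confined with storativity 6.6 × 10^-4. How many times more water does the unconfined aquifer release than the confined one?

A = 330 mi² = 8.547 × 10^8 m²
Unconfined: ΔV_u = Sy × A × Δh = 0.17 × 8.547 × 10^8 × 5.4 = 7.846 × 10^8 m³
Confined: ΔV_c = S × A × Δh = 6.6 × 10^-4 × 8.547 × 10^8 × 5.4 = 3.046 × 10^6 m³
Ratio = ΔV_u / ΔV_c = Sy / S = 0.17 / 6.6 × 10^-4 = 257.6

ΔV_u / ΔV_c ≈ 258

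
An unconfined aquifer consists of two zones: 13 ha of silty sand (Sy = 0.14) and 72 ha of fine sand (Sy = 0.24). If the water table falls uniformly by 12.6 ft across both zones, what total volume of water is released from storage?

ΔV ≈ 7.34 × 10^5 m³

A₁ = 13 ha = 1.3 × 10^5 m²; A₂ = 72 ha = 7.2 × 10^5 m²
Δh = 12.6 ft = 3.84 m
ΔV₁ = 0.14 × 1.3 × 10^5 × 3.84 = 69900 m³
ΔV₂ = 0.24 × 7.2 × 10^5 × 3.84 = 6.636 × 10^5 m³
ΔV = ΔV₁ + ΔV₂ = 7.335 × 10^5 m³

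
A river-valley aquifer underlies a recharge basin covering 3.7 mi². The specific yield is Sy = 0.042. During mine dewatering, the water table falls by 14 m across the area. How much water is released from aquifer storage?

A = 3.7 mi² = 9.583 × 10^6 m²
ΔV = Sy × A × Δh = 0.042 × 9.583 × 10^6 m² × 14 m = 5.635 × 10^6 m³

ΔV ≈ 5.63 × 10^6 m³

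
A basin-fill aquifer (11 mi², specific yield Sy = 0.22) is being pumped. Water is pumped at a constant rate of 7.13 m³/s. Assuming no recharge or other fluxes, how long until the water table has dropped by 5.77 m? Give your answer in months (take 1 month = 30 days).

A = 11 mi² = 2.849 × 10^7 m²
ΔV = Sy × A × Δh = 0.22 × 2.849 × 10^7 × 5.77 = 3.617 × 10^7 m³
Q = 7.13 m³/s = 6.16 × 10^5 m³/d
t = ΔV / Q = 3.617 × 10^7 m³ / 6.16 × 10^5 m³/d = 58.71 d
t = 58.71 d ≈ 1.957 months

t ≈ 1.96 months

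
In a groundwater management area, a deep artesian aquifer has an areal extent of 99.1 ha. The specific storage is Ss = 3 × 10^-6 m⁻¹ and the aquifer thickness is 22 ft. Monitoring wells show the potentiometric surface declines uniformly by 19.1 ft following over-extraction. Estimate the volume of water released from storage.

ΔV ≈ 116 m³

b = 22 ft = 6.706 m
S = Ss × b = 3 × 10^-6 m⁻¹ × 6.706 m = 2.012 × 10^-5
A = 99.1 ha = 9.91 × 10^5 m²
Δh = 19.1 ft = 5.822 m
ΔV = S × A × Δh = 2.012 × 10^-5 × 9.91 × 10^5 m² × 5.822 m = 116.1 m³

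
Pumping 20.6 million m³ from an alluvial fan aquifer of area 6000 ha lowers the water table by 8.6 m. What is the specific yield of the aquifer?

Sy ≈ 0.04

A = 6000 ha = 6 × 10^7 m²
ΔV = 20.6 million m³ = 2.06 × 10^7 m³
Sy = ΔV / (A × Δh) = 2.06 × 10^7 m³ / (6 × 10^7 m² × 8.6 m) = 0.03992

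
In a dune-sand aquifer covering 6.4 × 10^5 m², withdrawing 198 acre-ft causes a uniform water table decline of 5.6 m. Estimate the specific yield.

ΔV = 198 acre-ft = 2.442 × 10^5 m³
Sy = ΔV / (A × Δh) = 2.442 × 10^5 m³ / (6.4 × 10^5 m² × 5.6 m) = 0.06814

Sy ≈ 0.068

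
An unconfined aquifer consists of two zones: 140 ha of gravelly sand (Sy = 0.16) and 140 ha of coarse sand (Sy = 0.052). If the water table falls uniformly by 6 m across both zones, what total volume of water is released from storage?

ΔV ≈ 1.78 × 10^6 m³

A₁ = 140 ha = 1.4 × 10^6 m²; A₂ = 140 ha = 1.4 × 10^6 m²
ΔV₁ = 0.16 × 1.4 × 10^6 × 6 = 1.344 × 10^6 m³
ΔV₂ = 0.052 × 1.4 × 10^6 × 6 = 4.368 × 10^5 m³
ΔV = ΔV₁ + ΔV₂ = 1.781 × 10^6 m³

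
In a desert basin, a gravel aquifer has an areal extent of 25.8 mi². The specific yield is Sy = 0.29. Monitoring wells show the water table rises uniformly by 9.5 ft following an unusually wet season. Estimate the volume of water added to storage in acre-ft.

ΔV ≈ 45500 acre-ft

A = 25.8 mi² = 6.682 × 10^7 m²
Δh = 9.5 ft = 2.896 m
ΔV = Sy × A × Δh = 0.29 × 6.682 × 10^7 m² × 2.896 m = 5.611 × 10^7 m³
ΔV = 5.611 × 10^7 m³ = 45490 acre-ft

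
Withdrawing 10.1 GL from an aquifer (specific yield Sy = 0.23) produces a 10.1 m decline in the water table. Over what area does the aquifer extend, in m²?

A ≈ 4.35 × 10^6 m²

ΔV = 10.1 GL = 1.01 × 10^7 m³
A = ΔV / (Sy × Δh) = 1.01 × 10^7 / (0.23 × 10.1) = 4.348 × 10^6 m²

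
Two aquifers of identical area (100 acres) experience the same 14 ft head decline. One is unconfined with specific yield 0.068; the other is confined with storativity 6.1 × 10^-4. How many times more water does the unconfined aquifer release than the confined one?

A = 100 acres = 4.047 × 10^5 m²
Δh = 14 ft = 4.267 m
Unconfined: ΔV_u = Sy × A × Δh = 0.068 × 4.047 × 10^5 × 4.267 = 1.174 × 10^5 m³
Confined: ΔV_c = S × A × Δh = 6.1 × 10^-4 × 4.047 × 10^5 × 4.267 = 1053 m³
Ratio = ΔV_u / ΔV_c = Sy / S = 0.068 / 6.1 × 10^-4 = 111.5

ΔV_u / ΔV_c ≈ 111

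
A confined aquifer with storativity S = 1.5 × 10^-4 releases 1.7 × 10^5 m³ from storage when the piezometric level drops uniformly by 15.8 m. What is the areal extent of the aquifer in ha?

A = ΔV / (S × Δh) = 1.7 × 10^5 / (1.5 × 10^-4 × 15.8) = 7.173 × 10^7 m²
A = 7.173 × 10^7 m² = 7173 ha

A ≈ 7170 ha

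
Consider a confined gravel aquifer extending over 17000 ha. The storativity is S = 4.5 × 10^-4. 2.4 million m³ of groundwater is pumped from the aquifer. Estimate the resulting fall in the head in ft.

Δh ≈ 103 ft

A = 17000 ha = 1.7 × 10^8 m²
ΔV = 2.4 million m³ = 2.4 × 10^6 m³
Δh = ΔV / (S × A) = 2.4 × 10^6 m³ / (4.5 × 10^-4 × 1.7 × 10^8 m²) = 31.37 m
Δh = 31.37 m = 102.9 ft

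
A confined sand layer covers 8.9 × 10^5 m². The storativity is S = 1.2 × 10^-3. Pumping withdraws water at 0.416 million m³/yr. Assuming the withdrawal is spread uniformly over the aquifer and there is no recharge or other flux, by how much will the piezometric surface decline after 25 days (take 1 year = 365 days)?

Δh ≈ 26.7 m

Q = 0.416 million m³/yr = 1140 m³/d
ΔV = Q × t = 1140 m³/d × 25 d = 28490 m³
Δh = ΔV / (S × A) = 28490 / (0.0012 × 8.9 × 10^5) = 26.68 m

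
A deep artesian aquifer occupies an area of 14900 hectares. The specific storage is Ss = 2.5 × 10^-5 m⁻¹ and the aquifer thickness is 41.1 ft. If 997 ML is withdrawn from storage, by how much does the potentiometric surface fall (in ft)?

Δh ≈ 70.1 ft

b = 41.1 ft = 12.53 m
S = Ss × b = 2.5 × 10^-5 m⁻¹ × 12.53 m = 3.132 × 10^-4
A = 14900 hectares = 1.49 × 10^8 m²
ΔV = 997 ML = 9.97 × 10^5 m³
Δh = ΔV / (S × A) = 9.97 × 10^5 m³ / (3.132 × 10^-4 × 1.49 × 10^8 m²) = 21.37 m
Δh = 21.37 m = 70.1 ft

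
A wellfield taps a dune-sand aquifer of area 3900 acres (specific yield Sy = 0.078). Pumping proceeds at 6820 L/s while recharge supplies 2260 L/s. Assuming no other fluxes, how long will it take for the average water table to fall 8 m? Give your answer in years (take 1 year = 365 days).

t ≈ 0.0685 years

A = 3900 acres = 1.578 × 10^7 m²
ΔV = Sy × A × Δh = 0.078 × 1.578 × 10^7 × 8 = 9.848 × 10^6 m³
Net withdrawal = 6820 − 2260 = 4560 L/s = 3.94 × 10^5 m³/d
t = ΔV / Q = 9.848 × 10^6 m³ / 3.94 × 10^5 m³/d = 25 d
t = 25 d ≈ 0.06849 years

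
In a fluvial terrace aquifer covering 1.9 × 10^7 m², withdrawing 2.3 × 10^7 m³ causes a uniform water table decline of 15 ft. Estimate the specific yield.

Δh = 15 ft = 4.572 m
Sy = ΔV / (A × Δh) = 2.3 × 10^7 m³ / (1.9 × 10^7 m² × 4.572 m) = 0.2648

Sy ≈ 0.26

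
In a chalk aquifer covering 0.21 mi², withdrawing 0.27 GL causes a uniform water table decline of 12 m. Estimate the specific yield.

Sy ≈ 0.041

A = 0.21 mi² = 5.439 × 10^5 m²
ΔV = 0.27 GL = 2.7 × 10^5 m³
Sy = ΔV / (A × Δh) = 2.7 × 10^5 m³ / (5.439 × 10^5 m² × 12 m) = 0.04137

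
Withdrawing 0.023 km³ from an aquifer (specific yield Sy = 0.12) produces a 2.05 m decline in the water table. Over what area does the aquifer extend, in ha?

ΔV = 0.023 km³ = 2.3 × 10^7 m³
A = ΔV / (Sy × Δh) = 2.3 × 10^7 / (0.12 × 2.05) = 9.35 × 10^7 m²
A = 9.35 × 10^7 m² = 9350 ha

A ≈ 9350 ha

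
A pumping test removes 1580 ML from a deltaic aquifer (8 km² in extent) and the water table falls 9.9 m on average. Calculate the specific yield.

A = 8 km² = 8 × 10^6 m²
ΔV = 1580 ML = 1.58 × 10^6 m³
Sy = ΔV / (A × Δh) = 1.58 × 10^6 m³ / (8 × 10^6 m² × 9.9 m) = 0.01995

Sy ≈ 0.02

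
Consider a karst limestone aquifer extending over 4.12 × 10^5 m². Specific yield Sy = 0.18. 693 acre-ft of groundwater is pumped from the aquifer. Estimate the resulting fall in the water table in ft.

Δh ≈ 37.8 ft

ΔV = 693 acre-ft = 8.548 × 10^5 m³
Δh = ΔV / (Sy × A) = 8.548 × 10^5 m³ / (0.18 × 4.12 × 10^5 m²) = 11.53 m
Δh = 11.53 m = 37.82 ft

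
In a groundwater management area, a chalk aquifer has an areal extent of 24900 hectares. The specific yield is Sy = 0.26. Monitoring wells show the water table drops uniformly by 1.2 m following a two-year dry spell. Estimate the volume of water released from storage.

ΔV ≈ 7.77 × 10^7 m³

A = 24900 hectares = 2.49 × 10^8 m²
ΔV = Sy × A × Δh = 0.26 × 2.49 × 10^8 m² × 1.2 m = 7.769 × 10^7 m³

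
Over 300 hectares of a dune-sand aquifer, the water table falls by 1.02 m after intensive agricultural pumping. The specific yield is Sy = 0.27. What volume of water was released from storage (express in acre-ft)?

ΔV ≈ 670 acre-ft

A = 300 hectares = 3 × 10^6 m²
ΔV = Sy × A × Δh = 0.27 × 3 × 10^6 m² × 1.02 m = 8.262 × 10^5 m³
ΔV = 8.262 × 10^5 m³ = 669.8 acre-ft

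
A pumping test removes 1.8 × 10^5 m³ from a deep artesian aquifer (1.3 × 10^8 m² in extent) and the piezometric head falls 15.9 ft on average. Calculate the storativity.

S ≈ 2.9 × 10^-4

Δh = 15.9 ft = 4.846 m
S = ΔV / (A × Δh) = 1.8 × 10^5 m³ / (1.3 × 10^8 m² × 4.846 m) = 2.857 × 10^-4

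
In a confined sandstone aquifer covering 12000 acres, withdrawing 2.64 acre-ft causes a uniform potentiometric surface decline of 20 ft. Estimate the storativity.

S ≈ 1.1 × 10^-5

A = 12000 acres = 4.856 × 10^7 m²
Δh = 20 ft = 6.096 m
ΔV = 2.64 acre-ft = 3256 m³
S = ΔV / (A × Δh) = 3256 m³ / (4.856 × 10^7 m² × 6.096 m) = 1.1 × 10^-5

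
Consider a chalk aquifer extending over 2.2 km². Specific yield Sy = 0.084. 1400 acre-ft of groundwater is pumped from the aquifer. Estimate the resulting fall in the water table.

A = 2.2 km² = 2.2 × 10^6 m²
ΔV = 1400 acre-ft = 1.727 × 10^6 m³
Δh = ΔV / (Sy × A) = 1.727 × 10^6 m³ / (0.084 × 2.2 × 10^6 m²) = 9.345 m

Δh ≈ 9.34 m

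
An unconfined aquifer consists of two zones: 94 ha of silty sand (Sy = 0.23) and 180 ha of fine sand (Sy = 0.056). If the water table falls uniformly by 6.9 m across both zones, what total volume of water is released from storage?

A₁ = 94 ha = 9.4 × 10^5 m²; A₂ = 180 ha = 1.8 × 10^6 m²
ΔV₁ = 0.23 × 9.4 × 10^5 × 6.9 = 1.492 × 10^6 m³
ΔV₂ = 0.056 × 1.8 × 10^6 × 6.9 = 6.955 × 10^5 m³
ΔV = ΔV₁ + ΔV₂ = 2.187 × 10^6 m³

ΔV ≈ 2.19 × 10^6 m³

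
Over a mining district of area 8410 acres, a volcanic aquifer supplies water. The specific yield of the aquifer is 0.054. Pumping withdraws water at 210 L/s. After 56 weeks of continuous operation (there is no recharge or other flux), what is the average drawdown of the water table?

A = 8410 acres = 3.403 × 10^7 m²
Q = 210 L/s = 18140 m³/d
t = 56 weeks = 392 d
ΔV = Q × t = 18140 m³/d × 392 d = 7.112 × 10^6 m³
Δh = ΔV / (Sy × A) = 7.112 × 10^6 / (0.054 × 3.403 × 10^7) = 3.87 m

Δh ≈ 3.87 m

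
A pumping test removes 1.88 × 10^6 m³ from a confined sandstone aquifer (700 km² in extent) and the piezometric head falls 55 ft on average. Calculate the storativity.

S ≈ 1.6 × 10^-4

A = 700 km² = 7 × 10^8 m²
Δh = 55 ft = 16.76 m
S = ΔV / (A × Δh) = 1.88 × 10^6 m³ / (7 × 10^8 m² × 16.76 m) = 1.602 × 10^-4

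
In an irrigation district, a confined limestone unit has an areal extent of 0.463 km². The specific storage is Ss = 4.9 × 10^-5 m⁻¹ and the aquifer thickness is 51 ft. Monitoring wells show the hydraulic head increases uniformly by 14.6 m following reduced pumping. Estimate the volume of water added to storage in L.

ΔV ≈ 5.15 × 10^6 L

b = 51 ft = 15.54 m
S = Ss × b = 4.9 × 10^-5 m⁻¹ × 15.54 m = 7.617 × 10^-4
A = 0.463 km² = 4.63 × 10^5 m²
ΔV = S × A × Δh = 7.617 × 10^-4 × 4.63 × 10^5 m² × 14.6 m = 5149 m³
ΔV = 5149 m³ = 5.149 × 10^6 L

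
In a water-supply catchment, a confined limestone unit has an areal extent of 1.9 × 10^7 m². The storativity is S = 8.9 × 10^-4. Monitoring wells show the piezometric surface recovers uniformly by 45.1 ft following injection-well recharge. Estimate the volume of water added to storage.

Δh = 45.1 ft = 13.75 m
ΔV = S × A × Δh = 8.9 × 10^-4 × 1.9 × 10^7 m² × 13.75 m = 2.325 × 10^5 m³

ΔV ≈ 2.32 × 10^5 m³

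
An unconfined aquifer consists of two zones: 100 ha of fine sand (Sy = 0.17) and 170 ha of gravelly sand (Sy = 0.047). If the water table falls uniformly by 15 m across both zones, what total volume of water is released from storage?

A₁ = 100 ha = 1 × 10^6 m²; A₂ = 170 ha = 1.7 × 10^6 m²
ΔV₁ = 0.17 × 1 × 10^6 × 15 = 2.55 × 10^6 m³
ΔV₂ = 0.047 × 1.7 × 10^6 × 15 = 1.198 × 10^6 m³
ΔV = ΔV₁ + ΔV₂ = 3.748 × 10^6 m³

ΔV ≈ 3.75 × 10^6 m³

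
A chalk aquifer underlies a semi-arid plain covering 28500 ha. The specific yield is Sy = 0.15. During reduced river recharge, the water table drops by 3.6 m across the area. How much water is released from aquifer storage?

A = 28500 ha = 2.85 × 10^8 m²
ΔV = Sy × A × Δh = 0.15 × 2.85 × 10^8 m² × 3.6 m = 1.539 × 10^8 m³

ΔV ≈ 1.54 × 10^8 m³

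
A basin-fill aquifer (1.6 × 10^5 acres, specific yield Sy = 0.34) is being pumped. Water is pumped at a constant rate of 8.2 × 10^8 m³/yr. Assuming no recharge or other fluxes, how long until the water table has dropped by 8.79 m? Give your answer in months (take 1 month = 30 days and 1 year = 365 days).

t ≈ 28.7 months

A = 1.6 × 10^5 acres = 6.475 × 10^8 m²
ΔV = Sy × A × Δh = 0.34 × 6.475 × 10^8 × 8.79 = 1.935 × 10^9 m³
Q = 8.2 × 10^8 m³/yr = 2.247 × 10^6 m³/d
t = ΔV / Q = 1.935 × 10^9 m³ / 2.247 × 10^6 m³/d = 861.4 d
t = 861.4 d ≈ 28.71 months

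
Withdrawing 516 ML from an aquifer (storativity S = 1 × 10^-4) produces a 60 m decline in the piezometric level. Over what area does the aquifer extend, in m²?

A ≈ 8.6 × 10^7 m²

ΔV = 516 ML = 5.16 × 10^5 m³
A = ΔV / (S × Δh) = 5.16 × 10^5 / (1 × 10^-4 × 60) = 8.6 × 10^7 m²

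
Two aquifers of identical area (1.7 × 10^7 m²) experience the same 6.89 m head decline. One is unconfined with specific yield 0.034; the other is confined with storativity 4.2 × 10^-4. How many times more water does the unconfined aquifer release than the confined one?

Unconfined: ΔV_u = Sy × A × Δh = 0.034 × 1.7 × 10^7 × 6.89 = 3.982 × 10^6 m³
Confined: ΔV_c = S × A × Δh = 4.2 × 10^-4 × 1.7 × 10^7 × 6.89 = 49190 m³
Ratio = ΔV_u / ΔV_c = Sy / S = 0.034 / 4.2 × 10^-4 = 80.95

ΔV_u / ΔV_c ≈ 81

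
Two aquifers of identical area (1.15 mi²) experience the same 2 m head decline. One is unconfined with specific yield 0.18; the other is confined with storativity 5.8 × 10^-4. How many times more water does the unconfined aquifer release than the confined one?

ΔV_u / ΔV_c ≈ 310

A = 1.15 mi² = 2.978 × 10^6 m²
Unconfined: ΔV_u = Sy × A × Δh = 0.18 × 2.978 × 10^6 × 2 = 1.072 × 10^6 m³
Confined: ΔV_c = S × A × Δh = 5.8 × 10^-4 × 2.978 × 10^6 × 2 = 3455 m³
Ratio = ΔV_u / ΔV_c = Sy / S = 0.18 / 5.8 × 10^-4 = 310.3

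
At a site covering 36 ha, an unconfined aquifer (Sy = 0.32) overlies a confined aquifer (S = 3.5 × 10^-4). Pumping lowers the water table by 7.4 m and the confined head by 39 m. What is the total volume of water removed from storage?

ΔV ≈ 8.57 × 10^5 m³

A = 36 ha = 3.6 × 10^5 m²
Unconfined: ΔV_u = Sy × A × Δh_u = 0.32 × 3.6 × 10^5 × 7.4 = 8.525 × 10^5 m³
Confined: ΔV_c = S × A × Δh_c = 3.5 × 10^-4 × 3.6 × 10^5 × 39 = 4914 m³
Total ΔV = 8.525 × 10^5 + 4914 = 8.574 × 10^5 m³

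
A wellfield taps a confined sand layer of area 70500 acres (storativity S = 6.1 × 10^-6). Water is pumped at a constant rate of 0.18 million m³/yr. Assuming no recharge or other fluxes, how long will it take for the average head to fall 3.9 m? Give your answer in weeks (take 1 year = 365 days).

A = 70500 acres = 2.853 × 10^8 m²
ΔV = S × A × Δh = 6.1 × 10^-6 × 2.853 × 10^8 × 3.9 = 6787 m³
Q = 0.18 million m³/yr = 493.2 m³/d
t = ΔV / Q = 6787 m³ / 493.2 m³/d = 13.76 d
t = 13.76 d ≈ 1.966 weeks

t ≈ 1.97 weeks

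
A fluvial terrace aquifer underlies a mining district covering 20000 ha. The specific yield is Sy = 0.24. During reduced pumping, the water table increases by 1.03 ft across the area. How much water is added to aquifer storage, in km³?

ΔV ≈ 0.0151 km³

A = 20000 ha = 2 × 10^8 m²
Δh = 1.03 ft = 0.3139 m
ΔV = Sy × A × Δh = 0.24 × 2 × 10^8 m² × 0.3139 m = 1.507 × 10^7 m³
ΔV = 1.507 × 10^7 m³ = 0.01507 km³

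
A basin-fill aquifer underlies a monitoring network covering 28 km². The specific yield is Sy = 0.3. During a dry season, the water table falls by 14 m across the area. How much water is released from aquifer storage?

ΔV ≈ 1.18 × 10^8 m³

A = 28 km² = 2.8 × 10^7 m²
ΔV = Sy × A × Δh = 0.3 × 2.8 × 10^7 m² × 14 m = 1.176 × 10^8 m³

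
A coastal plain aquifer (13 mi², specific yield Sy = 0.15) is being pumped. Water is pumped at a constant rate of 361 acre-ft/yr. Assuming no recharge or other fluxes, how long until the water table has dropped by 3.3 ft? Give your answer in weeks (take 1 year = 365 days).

A = 13 mi² = 3.367 × 10^7 m²
Δh = 3.3 ft = 1.006 m
ΔV = Sy × A × Δh = 0.15 × 3.367 × 10^7 × 1.006 = 5.08 × 10^6 m³
Q = 361 acre-ft/yr = 1220 m³/d
t = ΔV / Q = 5.08 × 10^6 m³ / 1220 m³/d = 4164 d
t = 4164 d ≈ 594.9 weeks

t ≈ 595 weeks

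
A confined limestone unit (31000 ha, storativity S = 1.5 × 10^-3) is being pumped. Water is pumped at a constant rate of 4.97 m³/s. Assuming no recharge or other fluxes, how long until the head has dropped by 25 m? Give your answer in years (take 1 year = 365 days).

t ≈ 0.0742 years

A = 31000 ha = 3.1 × 10^8 m²
ΔV = S × A × Δh = 0.0015 × 3.1 × 10^8 × 25 = 1.163 × 10^7 m³
Q = 4.97 m³/s = 4.294 × 10^5 m³/d
t = ΔV / Q = 1.163 × 10^7 m³ / 4.294 × 10^5 m³/d = 27.07 d
t = 27.07 d ≈ 0.07417 years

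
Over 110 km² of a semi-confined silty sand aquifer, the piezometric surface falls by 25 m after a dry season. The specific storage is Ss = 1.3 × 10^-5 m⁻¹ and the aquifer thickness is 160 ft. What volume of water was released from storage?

b = 160 ft = 48.77 m
S = Ss × b = 1.3 × 10^-5 m⁻¹ × 48.77 m = 6.34 × 10^-4
A = 110 km² = 1.1 × 10^8 m²
ΔV = S × A × Δh = 6.34 × 10^-4 × 1.1 × 10^8 m² × 25 m = 1.743 × 10^6 m³

ΔV ≈ 1.74 × 10^6 m³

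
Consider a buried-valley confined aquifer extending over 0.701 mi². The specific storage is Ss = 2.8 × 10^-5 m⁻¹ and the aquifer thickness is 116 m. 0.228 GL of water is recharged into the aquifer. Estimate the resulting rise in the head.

Δh ≈ 38.7 m

S = Ss × b = 2.8 × 10^-5 m⁻¹ × 116 m = 3.248 × 10^-3
A = 0.701 mi² = 1.816 × 10^6 m²
ΔV = 0.228 GL = 2.28 × 10^5 m³
Δh = ΔV / (S × A) = 2.28 × 10^5 m³ / (0.003248 × 1.816 × 10^6 m²) = 38.66 m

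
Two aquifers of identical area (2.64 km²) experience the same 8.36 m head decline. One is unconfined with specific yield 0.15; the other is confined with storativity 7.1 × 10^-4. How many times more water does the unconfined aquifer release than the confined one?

A = 2.64 km² = 2.64 × 10^6 m²
Unconfined: ΔV_u = Sy × A × Δh = 0.15 × 2.64 × 10^6 × 8.36 = 3.311 × 10^6 m³
Confined: ΔV_c = S × A × Δh = 7.1 × 10^-4 × 2.64 × 10^6 × 8.36 = 15670 m³
Ratio = ΔV_u / ΔV_c = Sy / S = 0.15 / 7.1 × 10^-4 = 211.3

ΔV_u / ΔV_c ≈ 211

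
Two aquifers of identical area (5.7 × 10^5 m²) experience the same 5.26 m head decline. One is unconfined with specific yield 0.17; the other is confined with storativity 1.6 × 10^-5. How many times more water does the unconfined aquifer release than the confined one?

ΔV_u / ΔV_c ≈ 10600

Unconfined: ΔV_u = Sy × A × Δh = 0.17 × 5.7 × 10^5 × 5.26 = 5.097 × 10^5 m³
Confined: ΔV_c = S × A × Δh = 1.6 × 10^-5 × 5.7 × 10^5 × 5.26 = 47.97 m³
Ratio = ΔV_u / ΔV_c = Sy / S = 0.17 / 1.6 × 10^-5 = 10620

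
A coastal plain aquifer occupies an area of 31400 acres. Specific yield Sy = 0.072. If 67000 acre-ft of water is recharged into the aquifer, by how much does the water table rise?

A = 31400 acres = 1.271 × 10^8 m²
ΔV = 67000 acre-ft = 8.264 × 10^7 m³
Δh = ΔV / (Sy × A) = 8.264 × 10^7 m³ / (0.072 × 1.271 × 10^8 m²) = 9.033 m

Δh ≈ 9.03 m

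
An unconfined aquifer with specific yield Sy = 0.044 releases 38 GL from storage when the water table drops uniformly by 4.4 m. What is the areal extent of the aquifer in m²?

ΔV = 38 GL = 3.8 × 10^7 m³
A = ΔV / (Sy × Δh) = 3.8 × 10^7 / (0.044 × 4.4) = 1.963 × 10^8 m²

A ≈ 1.96 × 10^8 m²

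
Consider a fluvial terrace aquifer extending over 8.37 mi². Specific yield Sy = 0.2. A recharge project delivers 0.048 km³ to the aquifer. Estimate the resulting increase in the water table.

Δh ≈ 11.1 m

A = 8.37 mi² = 2.168 × 10^7 m²
ΔV = 0.048 km³ = 4.8 × 10^7 m³
Δh = ΔV / (Sy × A) = 4.8 × 10^7 m³ / (0.2 × 2.168 × 10^7 m²) = 11.07 m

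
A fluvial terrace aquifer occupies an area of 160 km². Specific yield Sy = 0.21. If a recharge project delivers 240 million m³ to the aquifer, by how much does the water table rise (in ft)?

A = 160 km² = 1.6 × 10^8 m²
ΔV = 240 million m³ = 2.4 × 10^8 m³
Δh = ΔV / (Sy × A) = 2.4 × 10^8 m³ / (0.21 × 1.6 × 10^8 m²) = 7.143 m
Δh = 7.143 m = 23.43 ft

Δh ≈ 23.4 ft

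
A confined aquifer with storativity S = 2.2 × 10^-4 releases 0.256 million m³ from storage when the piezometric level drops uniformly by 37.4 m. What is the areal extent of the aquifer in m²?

A ≈ 3.11 × 10^7 m²

ΔV = 0.256 million m³ = 2.56 × 10^5 m³
A = ΔV / (S × Δh) = 2.56 × 10^5 / (2.2 × 10^-4 × 37.4) = 3.111 × 10^7 m²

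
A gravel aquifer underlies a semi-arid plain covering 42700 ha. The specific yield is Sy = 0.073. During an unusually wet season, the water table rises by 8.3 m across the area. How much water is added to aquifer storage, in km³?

A = 42700 ha = 4.27 × 10^8 m²
ΔV = Sy × A × Δh = 0.073 × 4.27 × 10^8 m² × 8.3 m = 2.587 × 10^8 m³
ΔV = 2.587 × 10^8 m³ = 0.2587 km³

ΔV ≈ 0.259 km³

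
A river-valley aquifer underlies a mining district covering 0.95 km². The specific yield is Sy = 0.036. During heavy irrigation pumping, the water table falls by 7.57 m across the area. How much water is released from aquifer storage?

ΔV ≈ 2.59 × 10^5 m³

A = 0.95 km² = 9.5 × 10^5 m²
ΔV = Sy × A × Δh = 0.036 × 9.5 × 10^5 m² × 7.57 m = 2.589 × 10^5 m³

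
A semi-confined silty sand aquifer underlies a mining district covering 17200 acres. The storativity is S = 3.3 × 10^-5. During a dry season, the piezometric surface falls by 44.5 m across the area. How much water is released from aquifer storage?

A = 17200 acres = 6.961 × 10^7 m²
ΔV = S × A × Δh = 3.3 × 10^-5 × 6.961 × 10^7 m² × 44.5 m = 1.022 × 10^5 m³

ΔV ≈ 1.02 × 10^5 m³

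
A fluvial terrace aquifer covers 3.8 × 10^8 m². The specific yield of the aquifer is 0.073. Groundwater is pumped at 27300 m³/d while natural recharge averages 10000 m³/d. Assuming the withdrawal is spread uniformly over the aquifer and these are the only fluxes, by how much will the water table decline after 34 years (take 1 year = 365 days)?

Δh ≈ 7.74 m

Net abstraction = 27300 − 10000 = 17300 m³/d
t = 34 years = 12410 d
ΔV = Q × t = 17300 m³/d × 12410 d = 2.147 × 10^8 m³
Δh = ΔV / (Sy × A) = 2.147 × 10^8 / (0.073 × 3.8 × 10^8) = 7.739 m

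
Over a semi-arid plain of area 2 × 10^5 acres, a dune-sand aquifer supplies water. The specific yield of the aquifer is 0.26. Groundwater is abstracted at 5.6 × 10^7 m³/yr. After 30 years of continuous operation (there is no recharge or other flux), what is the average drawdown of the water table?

Δh ≈ 7.98 m

A = 2 × 10^5 acres = 8.094 × 10^8 m²
Q = 5.6 × 10^7 m³/yr = 1.534 × 10^5 m³/d
t = 30 years = 10950 d
ΔV = Q × t = 1.534 × 10^5 m³/d × 10950 d = 1.68 × 10^9 m³
Δh = ΔV / (Sy × A) = 1.68 × 10^9 / (0.26 × 8.094 × 10^8) = 7.983 m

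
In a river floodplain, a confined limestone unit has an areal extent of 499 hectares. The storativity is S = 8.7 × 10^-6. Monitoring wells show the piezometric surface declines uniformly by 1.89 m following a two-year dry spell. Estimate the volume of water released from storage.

A = 499 hectares = 4.99 × 10^6 m²
ΔV = S × A × Δh = 8.7 × 10^-6 × 4.99 × 10^6 m² × 1.89 m = 82.05 m³

ΔV ≈ 82.1 m³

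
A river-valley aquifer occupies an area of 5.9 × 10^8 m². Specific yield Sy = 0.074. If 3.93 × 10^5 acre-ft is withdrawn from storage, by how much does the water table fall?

ΔV = 3.93 × 10^5 acre-ft = 4.848 × 10^8 m³
Δh = ΔV / (Sy × A) = 4.848 × 10^8 m³ / (0.074 × 5.9 × 10^8 m²) = 11.1 m

Δh ≈ 11.1 m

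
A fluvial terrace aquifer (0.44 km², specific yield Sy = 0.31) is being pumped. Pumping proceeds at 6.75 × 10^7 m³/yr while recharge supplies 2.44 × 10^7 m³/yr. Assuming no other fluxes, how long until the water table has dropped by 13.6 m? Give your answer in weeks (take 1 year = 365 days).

A = 0.44 km² = 4.4 × 10^5 m²
ΔV = Sy × A × Δh = 0.31 × 4.4 × 10^5 × 13.6 = 1.855 × 10^6 m³
Net withdrawal = 6.75 × 10^7 − 2.44 × 10^7 = 4.31 × 10^7 m³/yr = 1.181 × 10^5 m³/d
t = ΔV / Q = 1.855 × 10^6 m³ / 1.181 × 10^5 m³/d = 15.71 d
t = 15.71 d ≈ 2.244 weeks

t ≈ 2.24 weeks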